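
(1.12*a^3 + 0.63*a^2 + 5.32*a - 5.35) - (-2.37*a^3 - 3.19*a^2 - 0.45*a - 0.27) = 3.49*a^3 + 3.82*a^2 + 5.77*a - 5.08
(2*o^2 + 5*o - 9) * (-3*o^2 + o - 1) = -6*o^4 - 13*o^3 + 30*o^2 - 14*o + 9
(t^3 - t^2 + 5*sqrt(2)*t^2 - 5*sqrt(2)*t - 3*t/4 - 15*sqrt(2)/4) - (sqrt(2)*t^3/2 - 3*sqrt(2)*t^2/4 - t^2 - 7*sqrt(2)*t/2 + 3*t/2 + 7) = -sqrt(2)*t^3/2 + t^3 + 23*sqrt(2)*t^2/4 - 9*t/4 - 3*sqrt(2)*t/2 - 7 - 15*sqrt(2)/4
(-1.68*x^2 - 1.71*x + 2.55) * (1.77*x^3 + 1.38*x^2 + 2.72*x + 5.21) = -2.9736*x^5 - 5.3451*x^4 - 2.4159*x^3 - 9.885*x^2 - 1.9731*x + 13.2855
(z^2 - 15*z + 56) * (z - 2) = z^3 - 17*z^2 + 86*z - 112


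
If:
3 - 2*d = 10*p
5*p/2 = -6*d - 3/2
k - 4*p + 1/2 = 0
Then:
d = -9/22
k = 113/110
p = 21/55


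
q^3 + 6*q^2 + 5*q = q*(q + 1)*(q + 5)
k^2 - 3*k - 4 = (k - 4)*(k + 1)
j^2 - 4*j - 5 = (j - 5)*(j + 1)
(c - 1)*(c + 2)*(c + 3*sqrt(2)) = c^3 + c^2 + 3*sqrt(2)*c^2 - 2*c + 3*sqrt(2)*c - 6*sqrt(2)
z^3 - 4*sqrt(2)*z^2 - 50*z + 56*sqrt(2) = (z - 7*sqrt(2))*(z - sqrt(2))*(z + 4*sqrt(2))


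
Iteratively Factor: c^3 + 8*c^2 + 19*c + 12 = (c + 3)*(c^2 + 5*c + 4) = (c + 3)*(c + 4)*(c + 1)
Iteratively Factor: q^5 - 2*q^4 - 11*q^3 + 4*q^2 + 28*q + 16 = (q - 4)*(q^4 + 2*q^3 - 3*q^2 - 8*q - 4) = (q - 4)*(q + 1)*(q^3 + q^2 - 4*q - 4) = (q - 4)*(q + 1)*(q + 2)*(q^2 - q - 2) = (q - 4)*(q + 1)^2*(q + 2)*(q - 2)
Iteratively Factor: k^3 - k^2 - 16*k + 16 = (k - 1)*(k^2 - 16) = (k - 4)*(k - 1)*(k + 4)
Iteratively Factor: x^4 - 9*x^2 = (x)*(x^3 - 9*x) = x^2*(x^2 - 9) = x^2*(x + 3)*(x - 3)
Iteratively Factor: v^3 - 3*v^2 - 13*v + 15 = (v + 3)*(v^2 - 6*v + 5) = (v - 5)*(v + 3)*(v - 1)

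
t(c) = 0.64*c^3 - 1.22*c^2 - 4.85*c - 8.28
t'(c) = 1.92*c^2 - 2.44*c - 4.85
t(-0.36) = -6.72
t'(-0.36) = -3.72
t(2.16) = -18.00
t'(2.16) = -1.16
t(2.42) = -18.09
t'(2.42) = 0.49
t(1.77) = -17.14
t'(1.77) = -3.15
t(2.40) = -18.10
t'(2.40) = 0.35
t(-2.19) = -10.23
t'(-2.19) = 9.70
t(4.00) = -6.24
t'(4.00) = 16.11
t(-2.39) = -12.39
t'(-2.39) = 11.95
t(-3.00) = -21.99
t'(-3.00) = 19.75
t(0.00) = -8.28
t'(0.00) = -4.85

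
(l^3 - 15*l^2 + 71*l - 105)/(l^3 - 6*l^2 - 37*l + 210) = (l - 3)/(l + 6)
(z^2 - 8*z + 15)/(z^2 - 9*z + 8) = (z^2 - 8*z + 15)/(z^2 - 9*z + 8)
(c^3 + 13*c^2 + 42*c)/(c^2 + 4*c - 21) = c*(c + 6)/(c - 3)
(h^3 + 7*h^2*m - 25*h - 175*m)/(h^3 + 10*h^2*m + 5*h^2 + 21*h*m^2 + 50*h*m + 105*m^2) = (h - 5)/(h + 3*m)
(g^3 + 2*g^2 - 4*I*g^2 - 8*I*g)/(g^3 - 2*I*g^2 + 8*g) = (g + 2)/(g + 2*I)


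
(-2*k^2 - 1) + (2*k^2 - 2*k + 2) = 1 - 2*k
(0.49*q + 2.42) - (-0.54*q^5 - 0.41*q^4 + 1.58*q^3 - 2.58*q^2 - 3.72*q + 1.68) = 0.54*q^5 + 0.41*q^4 - 1.58*q^3 + 2.58*q^2 + 4.21*q + 0.74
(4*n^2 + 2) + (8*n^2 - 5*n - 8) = 12*n^2 - 5*n - 6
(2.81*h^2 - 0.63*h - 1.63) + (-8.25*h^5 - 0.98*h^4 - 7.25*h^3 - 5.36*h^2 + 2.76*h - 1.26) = -8.25*h^5 - 0.98*h^4 - 7.25*h^3 - 2.55*h^2 + 2.13*h - 2.89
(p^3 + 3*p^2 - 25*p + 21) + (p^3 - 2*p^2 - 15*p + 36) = 2*p^3 + p^2 - 40*p + 57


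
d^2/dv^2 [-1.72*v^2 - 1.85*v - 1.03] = -3.44000000000000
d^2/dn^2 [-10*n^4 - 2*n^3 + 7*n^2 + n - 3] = -120*n^2 - 12*n + 14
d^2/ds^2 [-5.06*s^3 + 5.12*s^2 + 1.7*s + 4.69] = 10.24 - 30.36*s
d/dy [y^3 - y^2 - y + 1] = 3*y^2 - 2*y - 1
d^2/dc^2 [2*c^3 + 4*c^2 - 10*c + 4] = 12*c + 8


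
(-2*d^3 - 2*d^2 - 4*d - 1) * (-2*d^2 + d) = 4*d^5 + 2*d^4 + 6*d^3 - 2*d^2 - d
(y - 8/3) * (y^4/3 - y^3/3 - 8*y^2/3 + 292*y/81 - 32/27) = y^5/3 - 11*y^4/9 - 16*y^3/9 + 868*y^2/81 - 2624*y/243 + 256/81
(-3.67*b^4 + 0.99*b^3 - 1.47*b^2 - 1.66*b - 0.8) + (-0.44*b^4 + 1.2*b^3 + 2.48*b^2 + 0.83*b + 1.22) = -4.11*b^4 + 2.19*b^3 + 1.01*b^2 - 0.83*b + 0.42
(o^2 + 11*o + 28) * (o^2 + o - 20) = o^4 + 12*o^3 + 19*o^2 - 192*o - 560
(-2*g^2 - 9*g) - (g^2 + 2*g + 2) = -3*g^2 - 11*g - 2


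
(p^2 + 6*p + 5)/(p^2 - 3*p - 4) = (p + 5)/(p - 4)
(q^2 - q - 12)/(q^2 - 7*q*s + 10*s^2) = (q^2 - q - 12)/(q^2 - 7*q*s + 10*s^2)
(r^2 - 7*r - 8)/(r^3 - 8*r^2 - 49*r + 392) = (r + 1)/(r^2 - 49)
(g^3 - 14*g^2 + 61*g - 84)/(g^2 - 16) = (g^2 - 10*g + 21)/(g + 4)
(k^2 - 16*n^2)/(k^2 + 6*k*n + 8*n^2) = (k - 4*n)/(k + 2*n)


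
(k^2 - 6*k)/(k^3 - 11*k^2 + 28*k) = (k - 6)/(k^2 - 11*k + 28)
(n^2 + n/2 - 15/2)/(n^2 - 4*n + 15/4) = 2*(n + 3)/(2*n - 3)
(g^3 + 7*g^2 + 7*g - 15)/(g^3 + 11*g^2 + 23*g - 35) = (g + 3)/(g + 7)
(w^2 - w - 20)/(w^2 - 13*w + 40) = (w + 4)/(w - 8)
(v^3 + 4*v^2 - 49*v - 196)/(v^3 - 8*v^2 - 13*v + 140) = (v + 7)/(v - 5)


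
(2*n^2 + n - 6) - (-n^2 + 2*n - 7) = 3*n^2 - n + 1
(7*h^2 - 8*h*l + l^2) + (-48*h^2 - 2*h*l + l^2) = -41*h^2 - 10*h*l + 2*l^2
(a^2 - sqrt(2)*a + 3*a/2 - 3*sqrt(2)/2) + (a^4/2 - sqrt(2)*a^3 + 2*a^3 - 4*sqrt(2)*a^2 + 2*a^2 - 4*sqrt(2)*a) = a^4/2 - sqrt(2)*a^3 + 2*a^3 - 4*sqrt(2)*a^2 + 3*a^2 - 5*sqrt(2)*a + 3*a/2 - 3*sqrt(2)/2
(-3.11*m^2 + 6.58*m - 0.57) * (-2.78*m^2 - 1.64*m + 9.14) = 8.6458*m^4 - 13.192*m^3 - 37.632*m^2 + 61.076*m - 5.2098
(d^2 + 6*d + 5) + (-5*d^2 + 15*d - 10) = -4*d^2 + 21*d - 5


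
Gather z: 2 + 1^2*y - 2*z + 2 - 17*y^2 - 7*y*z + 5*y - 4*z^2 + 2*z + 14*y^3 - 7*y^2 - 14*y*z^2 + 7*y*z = 14*y^3 - 24*y^2 + 6*y + z^2*(-14*y - 4) + 4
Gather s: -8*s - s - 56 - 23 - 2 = -9*s - 81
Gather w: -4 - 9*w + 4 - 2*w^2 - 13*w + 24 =-2*w^2 - 22*w + 24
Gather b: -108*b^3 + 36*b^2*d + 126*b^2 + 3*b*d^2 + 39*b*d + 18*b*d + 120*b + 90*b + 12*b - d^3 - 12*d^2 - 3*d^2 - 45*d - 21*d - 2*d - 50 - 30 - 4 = -108*b^3 + b^2*(36*d + 126) + b*(3*d^2 + 57*d + 222) - d^3 - 15*d^2 - 68*d - 84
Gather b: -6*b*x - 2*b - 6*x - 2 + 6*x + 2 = b*(-6*x - 2)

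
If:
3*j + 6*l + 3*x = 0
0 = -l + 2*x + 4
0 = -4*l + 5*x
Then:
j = 56/3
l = -20/3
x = -16/3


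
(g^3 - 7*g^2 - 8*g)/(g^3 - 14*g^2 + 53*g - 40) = g*(g + 1)/(g^2 - 6*g + 5)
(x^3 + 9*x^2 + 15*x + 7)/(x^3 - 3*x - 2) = (x + 7)/(x - 2)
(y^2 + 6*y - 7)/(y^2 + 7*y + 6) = (y^2 + 6*y - 7)/(y^2 + 7*y + 6)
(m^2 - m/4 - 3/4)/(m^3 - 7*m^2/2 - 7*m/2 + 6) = (4*m + 3)/(2*(2*m^2 - 5*m - 12))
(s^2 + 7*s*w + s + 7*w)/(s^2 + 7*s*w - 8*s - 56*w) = (s + 1)/(s - 8)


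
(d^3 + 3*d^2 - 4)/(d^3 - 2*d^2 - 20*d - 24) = (d - 1)/(d - 6)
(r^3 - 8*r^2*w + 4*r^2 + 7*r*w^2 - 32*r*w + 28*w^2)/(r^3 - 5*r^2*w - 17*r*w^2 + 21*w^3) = (r + 4)/(r + 3*w)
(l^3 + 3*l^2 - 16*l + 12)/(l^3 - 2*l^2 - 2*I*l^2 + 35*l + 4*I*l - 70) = (l^2 + 5*l - 6)/(l^2 - 2*I*l + 35)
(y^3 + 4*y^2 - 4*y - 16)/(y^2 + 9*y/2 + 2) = 2*(y^2 - 4)/(2*y + 1)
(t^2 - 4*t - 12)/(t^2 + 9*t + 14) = (t - 6)/(t + 7)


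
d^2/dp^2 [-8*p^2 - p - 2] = -16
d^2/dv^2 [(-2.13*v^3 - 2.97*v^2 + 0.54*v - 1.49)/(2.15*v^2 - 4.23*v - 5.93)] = (2.8421709430404e-14*v^5 - 2.8421709430404e-14*v^4 - 179.565654*v^3 - 589.093482*v^2 - 326.794212*v - 327.28447)/(9.938375*v^6 - 58.659525*v^5 + 33.17493*v^4 + 247.895343*v^3 - 91.5010860000001*v^2 - 446.242581*v - 208.527857)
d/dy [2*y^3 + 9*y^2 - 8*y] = 6*y^2 + 18*y - 8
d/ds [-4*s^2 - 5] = -8*s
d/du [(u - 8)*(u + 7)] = 2*u - 1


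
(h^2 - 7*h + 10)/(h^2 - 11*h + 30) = (h - 2)/(h - 6)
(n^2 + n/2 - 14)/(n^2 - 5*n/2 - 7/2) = (n + 4)/(n + 1)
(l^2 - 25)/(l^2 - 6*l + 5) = (l + 5)/(l - 1)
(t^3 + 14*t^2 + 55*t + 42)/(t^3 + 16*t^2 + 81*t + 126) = (t + 1)/(t + 3)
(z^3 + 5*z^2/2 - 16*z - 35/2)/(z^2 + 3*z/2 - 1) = (2*z^3 + 5*z^2 - 32*z - 35)/(2*z^2 + 3*z - 2)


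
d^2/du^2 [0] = 0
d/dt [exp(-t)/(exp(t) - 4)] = 2*(2 - exp(t))*exp(-t)/(exp(2*t) - 8*exp(t) + 16)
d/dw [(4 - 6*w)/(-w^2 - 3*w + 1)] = 2*(-3*w^2 + 4*w + 3)/(w^4 + 6*w^3 + 7*w^2 - 6*w + 1)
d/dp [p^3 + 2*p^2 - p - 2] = 3*p^2 + 4*p - 1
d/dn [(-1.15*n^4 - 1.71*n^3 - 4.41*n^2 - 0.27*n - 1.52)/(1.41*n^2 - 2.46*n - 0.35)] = (-3.243*n^5 + 6.0759*n^4 + 10.0232*n^3 + 13.0248*n^2 + 7.3734*n - 3.6447)/(1.9881*n^4 - 6.9372*n^3 + 5.0646*n^2 + 1.722*n + 0.1225)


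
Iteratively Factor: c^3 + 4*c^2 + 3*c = (c + 3)*(c^2 + c) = c*(c + 3)*(c + 1)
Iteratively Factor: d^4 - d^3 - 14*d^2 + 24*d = (d - 2)*(d^3 + d^2 - 12*d) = (d - 2)*(d + 4)*(d^2 - 3*d) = (d - 3)*(d - 2)*(d + 4)*(d)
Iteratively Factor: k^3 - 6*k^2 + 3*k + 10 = (k - 2)*(k^2 - 4*k - 5) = (k - 2)*(k + 1)*(k - 5)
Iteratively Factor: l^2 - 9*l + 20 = (l - 5)*(l - 4)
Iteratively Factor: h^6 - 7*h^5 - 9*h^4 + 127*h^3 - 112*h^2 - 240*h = (h)*(h^5 - 7*h^4 - 9*h^3 + 127*h^2 - 112*h - 240) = h*(h - 4)*(h^4 - 3*h^3 - 21*h^2 + 43*h + 60) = h*(h - 4)*(h - 3)*(h^3 - 21*h - 20) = h*(h - 5)*(h - 4)*(h - 3)*(h^2 + 5*h + 4) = h*(h - 5)*(h - 4)*(h - 3)*(h + 1)*(h + 4)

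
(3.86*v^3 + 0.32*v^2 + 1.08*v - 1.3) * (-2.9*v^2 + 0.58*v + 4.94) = -11.194*v^5 + 1.3108*v^4 + 16.122*v^3 + 5.9772*v^2 + 4.5812*v - 6.422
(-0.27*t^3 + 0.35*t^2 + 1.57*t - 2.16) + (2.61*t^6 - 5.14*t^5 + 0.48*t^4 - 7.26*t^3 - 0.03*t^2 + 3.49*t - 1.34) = 2.61*t^6 - 5.14*t^5 + 0.48*t^4 - 7.53*t^3 + 0.32*t^2 + 5.06*t - 3.5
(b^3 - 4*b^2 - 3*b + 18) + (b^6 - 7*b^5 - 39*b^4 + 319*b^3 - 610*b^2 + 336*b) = b^6 - 7*b^5 - 39*b^4 + 320*b^3 - 614*b^2 + 333*b + 18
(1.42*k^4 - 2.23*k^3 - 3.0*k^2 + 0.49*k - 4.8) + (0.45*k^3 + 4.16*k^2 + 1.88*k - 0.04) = 1.42*k^4 - 1.78*k^3 + 1.16*k^2 + 2.37*k - 4.84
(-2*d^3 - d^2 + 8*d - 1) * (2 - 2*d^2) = 4*d^5 + 2*d^4 - 20*d^3 + 16*d - 2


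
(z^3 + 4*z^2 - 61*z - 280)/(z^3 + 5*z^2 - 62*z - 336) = (z + 5)/(z + 6)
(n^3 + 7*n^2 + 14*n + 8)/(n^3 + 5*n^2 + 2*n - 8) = (n + 1)/(n - 1)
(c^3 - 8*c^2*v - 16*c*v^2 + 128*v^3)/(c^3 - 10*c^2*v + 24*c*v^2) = (-c^2 + 4*c*v + 32*v^2)/(c*(-c + 6*v))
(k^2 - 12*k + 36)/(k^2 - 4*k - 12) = (k - 6)/(k + 2)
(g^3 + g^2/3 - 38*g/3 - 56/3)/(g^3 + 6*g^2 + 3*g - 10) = (3*g^2 - 5*g - 28)/(3*(g^2 + 4*g - 5))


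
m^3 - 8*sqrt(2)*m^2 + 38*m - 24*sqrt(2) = (m - 4*sqrt(2))*(m - 3*sqrt(2))*(m - sqrt(2))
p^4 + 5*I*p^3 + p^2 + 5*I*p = p*(p - I)*(p + I)*(p + 5*I)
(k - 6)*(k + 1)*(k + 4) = k^3 - k^2 - 26*k - 24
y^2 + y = y*(y + 1)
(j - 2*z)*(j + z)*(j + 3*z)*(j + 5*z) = j^4 + 7*j^3*z + 5*j^2*z^2 - 31*j*z^3 - 30*z^4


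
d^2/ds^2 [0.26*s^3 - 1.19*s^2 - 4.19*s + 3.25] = 1.56*s - 2.38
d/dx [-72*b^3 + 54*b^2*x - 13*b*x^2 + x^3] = 54*b^2 - 26*b*x + 3*x^2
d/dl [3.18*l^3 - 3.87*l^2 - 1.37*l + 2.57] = 9.54*l^2 - 7.74*l - 1.37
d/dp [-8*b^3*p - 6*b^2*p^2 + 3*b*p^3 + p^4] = -8*b^3 - 12*b^2*p + 9*b*p^2 + 4*p^3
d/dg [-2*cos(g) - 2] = 2*sin(g)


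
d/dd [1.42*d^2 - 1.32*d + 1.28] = 2.84*d - 1.32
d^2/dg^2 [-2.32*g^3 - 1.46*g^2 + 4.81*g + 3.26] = -13.92*g - 2.92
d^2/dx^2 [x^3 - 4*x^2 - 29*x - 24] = 6*x - 8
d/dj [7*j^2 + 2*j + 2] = 14*j + 2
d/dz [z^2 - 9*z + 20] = 2*z - 9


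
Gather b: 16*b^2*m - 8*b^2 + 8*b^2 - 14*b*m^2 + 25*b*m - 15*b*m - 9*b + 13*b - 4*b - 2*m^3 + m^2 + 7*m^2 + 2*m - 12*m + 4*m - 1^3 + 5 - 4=16*b^2*m + b*(-14*m^2 + 10*m) - 2*m^3 + 8*m^2 - 6*m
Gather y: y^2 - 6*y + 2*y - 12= y^2 - 4*y - 12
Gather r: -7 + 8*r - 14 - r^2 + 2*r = -r^2 + 10*r - 21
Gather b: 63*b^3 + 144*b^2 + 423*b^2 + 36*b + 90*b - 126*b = 63*b^3 + 567*b^2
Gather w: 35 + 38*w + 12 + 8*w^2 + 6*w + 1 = 8*w^2 + 44*w + 48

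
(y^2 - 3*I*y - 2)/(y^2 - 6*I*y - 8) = (y - I)/(y - 4*I)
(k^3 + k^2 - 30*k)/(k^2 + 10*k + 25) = k*(k^2 + k - 30)/(k^2 + 10*k + 25)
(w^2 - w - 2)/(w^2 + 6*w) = (w^2 - w - 2)/(w*(w + 6))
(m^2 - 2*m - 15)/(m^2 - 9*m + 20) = (m + 3)/(m - 4)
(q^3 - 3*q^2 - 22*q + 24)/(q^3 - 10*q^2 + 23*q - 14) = (q^2 - 2*q - 24)/(q^2 - 9*q + 14)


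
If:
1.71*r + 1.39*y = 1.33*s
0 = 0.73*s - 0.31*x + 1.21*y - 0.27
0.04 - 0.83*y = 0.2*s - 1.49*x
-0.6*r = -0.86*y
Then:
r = 0.12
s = 0.25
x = 0.05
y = 0.09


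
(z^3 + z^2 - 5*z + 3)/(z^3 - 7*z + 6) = (z - 1)/(z - 2)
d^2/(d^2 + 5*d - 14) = d^2/(d^2 + 5*d - 14)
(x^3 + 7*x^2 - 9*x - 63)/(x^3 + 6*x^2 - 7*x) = (x^2 - 9)/(x*(x - 1))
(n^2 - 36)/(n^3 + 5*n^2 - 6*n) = (n - 6)/(n*(n - 1))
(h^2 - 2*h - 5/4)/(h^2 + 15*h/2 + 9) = (4*h^2 - 8*h - 5)/(2*(2*h^2 + 15*h + 18))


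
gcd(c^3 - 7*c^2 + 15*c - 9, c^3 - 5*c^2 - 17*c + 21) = c - 1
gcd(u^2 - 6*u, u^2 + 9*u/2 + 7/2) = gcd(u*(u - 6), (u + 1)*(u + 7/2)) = 1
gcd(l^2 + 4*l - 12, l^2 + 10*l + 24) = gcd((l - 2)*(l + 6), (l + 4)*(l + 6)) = l + 6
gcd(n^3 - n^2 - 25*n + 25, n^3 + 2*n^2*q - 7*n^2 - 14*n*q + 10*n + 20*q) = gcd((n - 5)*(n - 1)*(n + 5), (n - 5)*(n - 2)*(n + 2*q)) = n - 5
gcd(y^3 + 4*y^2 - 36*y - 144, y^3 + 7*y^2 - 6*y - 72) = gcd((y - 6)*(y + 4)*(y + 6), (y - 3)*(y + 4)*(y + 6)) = y^2 + 10*y + 24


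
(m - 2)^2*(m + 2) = m^3 - 2*m^2 - 4*m + 8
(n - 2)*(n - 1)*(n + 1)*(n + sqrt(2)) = n^4 - 2*n^3 + sqrt(2)*n^3 - 2*sqrt(2)*n^2 - n^2 - sqrt(2)*n + 2*n + 2*sqrt(2)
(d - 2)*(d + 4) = d^2 + 2*d - 8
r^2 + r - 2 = (r - 1)*(r + 2)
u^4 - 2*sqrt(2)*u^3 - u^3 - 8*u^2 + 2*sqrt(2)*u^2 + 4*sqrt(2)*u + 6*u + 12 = (u - 2)*(u + 1)*(u - 3*sqrt(2))*(u + sqrt(2))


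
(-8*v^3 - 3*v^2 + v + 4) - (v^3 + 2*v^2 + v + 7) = -9*v^3 - 5*v^2 - 3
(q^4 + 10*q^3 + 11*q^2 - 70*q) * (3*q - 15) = 3*q^5 + 15*q^4 - 117*q^3 - 375*q^2 + 1050*q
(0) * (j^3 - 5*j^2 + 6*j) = 0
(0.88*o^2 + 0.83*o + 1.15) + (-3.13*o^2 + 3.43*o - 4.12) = -2.25*o^2 + 4.26*o - 2.97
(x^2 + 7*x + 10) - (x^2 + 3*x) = 4*x + 10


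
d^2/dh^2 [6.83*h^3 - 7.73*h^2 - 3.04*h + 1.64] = 40.98*h - 15.46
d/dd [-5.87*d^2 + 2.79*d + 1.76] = 2.79 - 11.74*d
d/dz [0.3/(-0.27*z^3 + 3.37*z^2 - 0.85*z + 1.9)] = (0.243*z^2 - 2.022*z + 0.255)/(0.27*z^3 - 3.37*z^2 + 0.85*z - 1.9)^2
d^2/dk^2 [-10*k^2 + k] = -20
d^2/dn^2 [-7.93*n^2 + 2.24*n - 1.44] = -15.8600000000000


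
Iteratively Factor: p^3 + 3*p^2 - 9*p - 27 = (p + 3)*(p^2 - 9) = (p - 3)*(p + 3)*(p + 3)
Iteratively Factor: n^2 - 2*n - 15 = (n + 3)*(n - 5)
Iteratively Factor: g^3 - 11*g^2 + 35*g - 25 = (g - 1)*(g^2 - 10*g + 25) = (g - 5)*(g - 1)*(g - 5)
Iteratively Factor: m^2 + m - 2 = (m + 2)*(m - 1)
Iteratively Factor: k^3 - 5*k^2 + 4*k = (k - 1)*(k^2 - 4*k) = (k - 4)*(k - 1)*(k)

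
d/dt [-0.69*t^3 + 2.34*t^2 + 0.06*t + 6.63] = -2.07*t^2 + 4.68*t + 0.06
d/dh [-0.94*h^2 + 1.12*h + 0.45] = 1.12 - 1.88*h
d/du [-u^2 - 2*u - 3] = -2*u - 2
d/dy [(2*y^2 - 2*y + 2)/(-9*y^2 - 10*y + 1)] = 2*(-19*y^2 + 20*y + 9)/(81*y^4 + 180*y^3 + 82*y^2 - 20*y + 1)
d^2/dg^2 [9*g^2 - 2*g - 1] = 18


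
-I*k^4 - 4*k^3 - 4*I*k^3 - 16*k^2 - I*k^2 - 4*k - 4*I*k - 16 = (k + 4)*(k - 4*I)*(k - I)*(-I*k + 1)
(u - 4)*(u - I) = u^2 - 4*u - I*u + 4*I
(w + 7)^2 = w^2 + 14*w + 49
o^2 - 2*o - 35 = (o - 7)*(o + 5)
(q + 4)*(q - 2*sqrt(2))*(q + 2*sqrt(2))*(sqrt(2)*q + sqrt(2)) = sqrt(2)*q^4 + 5*sqrt(2)*q^3 - 4*sqrt(2)*q^2 - 40*sqrt(2)*q - 32*sqrt(2)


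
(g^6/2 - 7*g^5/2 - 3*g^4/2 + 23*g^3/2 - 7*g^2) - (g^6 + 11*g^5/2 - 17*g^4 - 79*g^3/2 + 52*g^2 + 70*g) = -g^6/2 - 9*g^5 + 31*g^4/2 + 51*g^3 - 59*g^2 - 70*g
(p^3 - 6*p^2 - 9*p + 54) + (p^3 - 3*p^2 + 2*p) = 2*p^3 - 9*p^2 - 7*p + 54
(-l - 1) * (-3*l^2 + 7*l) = 3*l^3 - 4*l^2 - 7*l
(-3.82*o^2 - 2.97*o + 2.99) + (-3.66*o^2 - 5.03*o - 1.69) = -7.48*o^2 - 8.0*o + 1.3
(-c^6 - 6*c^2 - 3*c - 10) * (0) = 0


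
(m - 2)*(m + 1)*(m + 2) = m^3 + m^2 - 4*m - 4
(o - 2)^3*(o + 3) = o^4 - 3*o^3 - 6*o^2 + 28*o - 24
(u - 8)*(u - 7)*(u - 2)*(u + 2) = u^4 - 15*u^3 + 52*u^2 + 60*u - 224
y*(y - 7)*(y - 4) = y^3 - 11*y^2 + 28*y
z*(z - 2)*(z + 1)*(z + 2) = z^4 + z^3 - 4*z^2 - 4*z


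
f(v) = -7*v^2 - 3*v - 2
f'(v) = -14*v - 3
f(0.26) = -3.25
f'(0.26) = -6.64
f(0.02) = -2.06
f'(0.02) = -3.28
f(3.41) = -93.63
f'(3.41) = -50.74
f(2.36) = -48.07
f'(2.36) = -36.04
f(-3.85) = -94.21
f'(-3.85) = 50.90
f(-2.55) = -39.87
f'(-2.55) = 32.70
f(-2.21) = -29.56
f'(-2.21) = 27.94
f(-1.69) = -16.92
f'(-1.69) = 20.66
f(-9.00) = -542.00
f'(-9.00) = 123.00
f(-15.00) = -1532.00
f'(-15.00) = 207.00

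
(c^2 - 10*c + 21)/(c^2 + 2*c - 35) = (c^2 - 10*c + 21)/(c^2 + 2*c - 35)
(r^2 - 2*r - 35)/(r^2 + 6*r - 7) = (r^2 - 2*r - 35)/(r^2 + 6*r - 7)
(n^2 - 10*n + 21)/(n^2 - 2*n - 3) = (n - 7)/(n + 1)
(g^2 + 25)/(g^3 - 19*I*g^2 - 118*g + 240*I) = (g + 5*I)/(g^2 - 14*I*g - 48)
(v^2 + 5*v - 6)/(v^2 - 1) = (v + 6)/(v + 1)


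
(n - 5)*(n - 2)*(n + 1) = n^3 - 6*n^2 + 3*n + 10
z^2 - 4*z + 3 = (z - 3)*(z - 1)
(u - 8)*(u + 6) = u^2 - 2*u - 48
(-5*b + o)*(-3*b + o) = 15*b^2 - 8*b*o + o^2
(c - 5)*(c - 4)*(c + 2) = c^3 - 7*c^2 + 2*c + 40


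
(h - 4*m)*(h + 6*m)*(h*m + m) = h^3*m + 2*h^2*m^2 + h^2*m - 24*h*m^3 + 2*h*m^2 - 24*m^3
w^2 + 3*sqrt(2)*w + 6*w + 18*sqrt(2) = (w + 6)*(w + 3*sqrt(2))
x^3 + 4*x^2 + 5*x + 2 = (x + 1)^2*(x + 2)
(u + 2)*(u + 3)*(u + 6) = u^3 + 11*u^2 + 36*u + 36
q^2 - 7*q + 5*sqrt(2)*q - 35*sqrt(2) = (q - 7)*(q + 5*sqrt(2))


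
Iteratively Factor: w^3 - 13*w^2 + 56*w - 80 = (w - 4)*(w^2 - 9*w + 20) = (w - 4)^2*(w - 5)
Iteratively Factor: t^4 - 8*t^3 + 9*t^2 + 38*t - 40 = (t - 1)*(t^3 - 7*t^2 + 2*t + 40) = (t - 5)*(t - 1)*(t^2 - 2*t - 8) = (t - 5)*(t - 4)*(t - 1)*(t + 2)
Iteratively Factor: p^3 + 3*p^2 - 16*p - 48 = (p + 3)*(p^2 - 16) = (p - 4)*(p + 3)*(p + 4)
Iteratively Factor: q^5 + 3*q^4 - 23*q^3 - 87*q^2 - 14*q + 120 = (q - 1)*(q^4 + 4*q^3 - 19*q^2 - 106*q - 120) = (q - 5)*(q - 1)*(q^3 + 9*q^2 + 26*q + 24) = (q - 5)*(q - 1)*(q + 2)*(q^2 + 7*q + 12) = (q - 5)*(q - 1)*(q + 2)*(q + 3)*(q + 4)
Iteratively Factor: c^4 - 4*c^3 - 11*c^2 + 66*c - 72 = (c - 2)*(c^3 - 2*c^2 - 15*c + 36) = (c - 3)*(c - 2)*(c^2 + c - 12) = (c - 3)^2*(c - 2)*(c + 4)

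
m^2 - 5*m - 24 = (m - 8)*(m + 3)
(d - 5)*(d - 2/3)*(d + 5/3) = d^3 - 4*d^2 - 55*d/9 + 50/9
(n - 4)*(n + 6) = n^2 + 2*n - 24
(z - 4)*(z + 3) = z^2 - z - 12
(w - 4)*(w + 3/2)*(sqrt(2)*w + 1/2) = sqrt(2)*w^3 - 5*sqrt(2)*w^2/2 + w^2/2 - 6*sqrt(2)*w - 5*w/4 - 3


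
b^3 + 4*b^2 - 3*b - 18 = (b - 2)*(b + 3)^2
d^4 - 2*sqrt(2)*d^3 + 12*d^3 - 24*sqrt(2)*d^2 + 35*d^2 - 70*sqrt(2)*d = d*(d + 5)*(d + 7)*(d - 2*sqrt(2))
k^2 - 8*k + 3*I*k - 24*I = (k - 8)*(k + 3*I)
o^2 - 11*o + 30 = (o - 6)*(o - 5)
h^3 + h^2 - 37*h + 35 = (h - 5)*(h - 1)*(h + 7)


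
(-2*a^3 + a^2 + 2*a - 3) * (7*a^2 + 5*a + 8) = -14*a^5 - 3*a^4 + 3*a^3 - 3*a^2 + a - 24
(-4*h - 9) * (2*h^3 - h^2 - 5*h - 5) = -8*h^4 - 14*h^3 + 29*h^2 + 65*h + 45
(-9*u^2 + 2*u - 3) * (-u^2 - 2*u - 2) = 9*u^4 + 16*u^3 + 17*u^2 + 2*u + 6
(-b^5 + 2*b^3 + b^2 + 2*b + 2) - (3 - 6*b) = -b^5 + 2*b^3 + b^2 + 8*b - 1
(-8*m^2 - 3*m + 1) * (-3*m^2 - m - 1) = 24*m^4 + 17*m^3 + 8*m^2 + 2*m - 1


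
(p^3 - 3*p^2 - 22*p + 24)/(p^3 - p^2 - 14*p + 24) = (p^2 - 7*p + 6)/(p^2 - 5*p + 6)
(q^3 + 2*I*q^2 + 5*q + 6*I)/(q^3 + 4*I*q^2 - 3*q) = (q - 2*I)/q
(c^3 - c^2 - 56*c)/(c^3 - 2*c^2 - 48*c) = (c + 7)/(c + 6)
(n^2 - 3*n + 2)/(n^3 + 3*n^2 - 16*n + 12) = 1/(n + 6)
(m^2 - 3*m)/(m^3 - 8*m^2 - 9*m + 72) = m/(m^2 - 5*m - 24)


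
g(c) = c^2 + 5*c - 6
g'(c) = 2*c + 5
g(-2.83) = -12.14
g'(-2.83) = -0.66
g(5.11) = 45.66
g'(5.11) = 15.22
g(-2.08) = -12.07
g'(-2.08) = 0.84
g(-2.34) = -12.22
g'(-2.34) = 0.32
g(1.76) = 5.90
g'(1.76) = 8.52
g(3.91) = 28.84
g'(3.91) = 12.82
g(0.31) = -4.35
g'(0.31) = 5.62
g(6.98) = 77.62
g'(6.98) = 18.96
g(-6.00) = 0.00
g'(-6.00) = -7.00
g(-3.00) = -12.00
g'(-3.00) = -1.00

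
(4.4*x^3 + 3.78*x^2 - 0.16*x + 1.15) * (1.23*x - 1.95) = 5.412*x^4 - 3.9306*x^3 - 7.5678*x^2 + 1.7265*x - 2.2425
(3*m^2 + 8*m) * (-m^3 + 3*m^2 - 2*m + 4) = -3*m^5 + m^4 + 18*m^3 - 4*m^2 + 32*m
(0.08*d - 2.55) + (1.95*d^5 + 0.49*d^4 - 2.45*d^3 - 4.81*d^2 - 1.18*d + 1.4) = 1.95*d^5 + 0.49*d^4 - 2.45*d^3 - 4.81*d^2 - 1.1*d - 1.15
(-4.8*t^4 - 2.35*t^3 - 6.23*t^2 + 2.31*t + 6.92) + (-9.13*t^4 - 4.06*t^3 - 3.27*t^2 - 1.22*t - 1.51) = -13.93*t^4 - 6.41*t^3 - 9.5*t^2 + 1.09*t + 5.41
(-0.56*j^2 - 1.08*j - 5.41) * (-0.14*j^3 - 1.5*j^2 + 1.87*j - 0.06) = 0.0784*j^5 + 0.9912*j^4 + 1.3302*j^3 + 6.129*j^2 - 10.0519*j + 0.3246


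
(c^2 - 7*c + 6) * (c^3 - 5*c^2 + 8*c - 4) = c^5 - 12*c^4 + 49*c^3 - 90*c^2 + 76*c - 24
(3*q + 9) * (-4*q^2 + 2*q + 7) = -12*q^3 - 30*q^2 + 39*q + 63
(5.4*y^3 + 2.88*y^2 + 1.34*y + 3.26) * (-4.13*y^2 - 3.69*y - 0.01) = -22.302*y^5 - 31.8204*y^4 - 16.2154*y^3 - 18.4372*y^2 - 12.0428*y - 0.0326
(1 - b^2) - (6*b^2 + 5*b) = -7*b^2 - 5*b + 1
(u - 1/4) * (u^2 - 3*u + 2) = u^3 - 13*u^2/4 + 11*u/4 - 1/2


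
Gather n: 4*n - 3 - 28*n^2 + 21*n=-28*n^2 + 25*n - 3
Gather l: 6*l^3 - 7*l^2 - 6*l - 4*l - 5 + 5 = 6*l^3 - 7*l^2 - 10*l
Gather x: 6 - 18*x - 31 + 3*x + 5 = -15*x - 20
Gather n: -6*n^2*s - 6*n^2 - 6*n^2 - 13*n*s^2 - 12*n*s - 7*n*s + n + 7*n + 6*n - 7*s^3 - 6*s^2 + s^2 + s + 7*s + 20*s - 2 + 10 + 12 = n^2*(-6*s - 12) + n*(-13*s^2 - 19*s + 14) - 7*s^3 - 5*s^2 + 28*s + 20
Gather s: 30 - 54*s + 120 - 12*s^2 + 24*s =-12*s^2 - 30*s + 150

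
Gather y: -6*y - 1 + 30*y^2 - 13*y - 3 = 30*y^2 - 19*y - 4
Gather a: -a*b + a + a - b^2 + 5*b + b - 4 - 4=a*(2 - b) - b^2 + 6*b - 8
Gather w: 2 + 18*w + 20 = 18*w + 22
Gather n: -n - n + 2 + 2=4 - 2*n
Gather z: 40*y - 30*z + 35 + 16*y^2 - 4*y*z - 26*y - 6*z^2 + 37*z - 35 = 16*y^2 + 14*y - 6*z^2 + z*(7 - 4*y)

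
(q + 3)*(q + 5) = q^2 + 8*q + 15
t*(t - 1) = t^2 - t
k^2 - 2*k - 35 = (k - 7)*(k + 5)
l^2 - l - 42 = (l - 7)*(l + 6)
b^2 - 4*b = b*(b - 4)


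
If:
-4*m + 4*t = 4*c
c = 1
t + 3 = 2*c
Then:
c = 1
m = -2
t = -1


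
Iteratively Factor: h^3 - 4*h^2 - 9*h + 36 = (h + 3)*(h^2 - 7*h + 12) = (h - 4)*(h + 3)*(h - 3)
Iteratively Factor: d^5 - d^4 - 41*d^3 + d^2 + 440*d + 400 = (d - 5)*(d^4 + 4*d^3 - 21*d^2 - 104*d - 80) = (d - 5)*(d + 1)*(d^3 + 3*d^2 - 24*d - 80) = (d - 5)*(d + 1)*(d + 4)*(d^2 - d - 20) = (d - 5)^2*(d + 1)*(d + 4)*(d + 4)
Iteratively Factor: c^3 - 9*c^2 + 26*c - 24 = (c - 4)*(c^2 - 5*c + 6) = (c - 4)*(c - 3)*(c - 2)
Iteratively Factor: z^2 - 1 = (z + 1)*(z - 1)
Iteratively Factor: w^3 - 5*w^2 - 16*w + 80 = (w + 4)*(w^2 - 9*w + 20) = (w - 5)*(w + 4)*(w - 4)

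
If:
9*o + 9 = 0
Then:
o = -1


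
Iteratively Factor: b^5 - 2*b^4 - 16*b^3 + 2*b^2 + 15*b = (b - 5)*(b^4 + 3*b^3 - b^2 - 3*b) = (b - 5)*(b - 1)*(b^3 + 4*b^2 + 3*b) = b*(b - 5)*(b - 1)*(b^2 + 4*b + 3) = b*(b - 5)*(b - 1)*(b + 3)*(b + 1)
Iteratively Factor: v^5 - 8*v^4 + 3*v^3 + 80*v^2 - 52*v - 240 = (v + 2)*(v^4 - 10*v^3 + 23*v^2 + 34*v - 120) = (v - 3)*(v + 2)*(v^3 - 7*v^2 + 2*v + 40) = (v - 3)*(v + 2)^2*(v^2 - 9*v + 20) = (v - 5)*(v - 3)*(v + 2)^2*(v - 4)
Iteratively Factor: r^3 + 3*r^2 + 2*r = (r + 2)*(r^2 + r) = r*(r + 2)*(r + 1)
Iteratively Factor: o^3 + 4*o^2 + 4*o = (o + 2)*(o^2 + 2*o) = (o + 2)^2*(o)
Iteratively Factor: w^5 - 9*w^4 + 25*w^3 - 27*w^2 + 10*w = (w)*(w^4 - 9*w^3 + 25*w^2 - 27*w + 10) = w*(w - 1)*(w^3 - 8*w^2 + 17*w - 10) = w*(w - 5)*(w - 1)*(w^2 - 3*w + 2) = w*(w - 5)*(w - 2)*(w - 1)*(w - 1)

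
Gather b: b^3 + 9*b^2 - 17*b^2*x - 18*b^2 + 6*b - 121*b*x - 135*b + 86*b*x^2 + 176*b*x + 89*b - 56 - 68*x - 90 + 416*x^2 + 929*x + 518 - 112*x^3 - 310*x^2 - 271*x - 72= b^3 + b^2*(-17*x - 9) + b*(86*x^2 + 55*x - 40) - 112*x^3 + 106*x^2 + 590*x + 300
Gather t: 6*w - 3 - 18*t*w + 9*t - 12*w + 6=t*(9 - 18*w) - 6*w + 3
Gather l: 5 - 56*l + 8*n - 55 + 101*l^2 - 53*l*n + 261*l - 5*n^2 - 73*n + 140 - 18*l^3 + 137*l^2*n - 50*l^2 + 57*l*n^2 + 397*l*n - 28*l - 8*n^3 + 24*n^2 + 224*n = -18*l^3 + l^2*(137*n + 51) + l*(57*n^2 + 344*n + 177) - 8*n^3 + 19*n^2 + 159*n + 90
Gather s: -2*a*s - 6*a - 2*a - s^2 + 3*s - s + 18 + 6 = -8*a - s^2 + s*(2 - 2*a) + 24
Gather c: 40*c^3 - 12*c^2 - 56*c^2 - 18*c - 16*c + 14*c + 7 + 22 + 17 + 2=40*c^3 - 68*c^2 - 20*c + 48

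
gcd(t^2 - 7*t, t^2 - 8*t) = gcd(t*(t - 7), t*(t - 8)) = t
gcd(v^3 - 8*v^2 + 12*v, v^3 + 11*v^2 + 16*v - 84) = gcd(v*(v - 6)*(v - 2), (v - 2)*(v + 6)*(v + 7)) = v - 2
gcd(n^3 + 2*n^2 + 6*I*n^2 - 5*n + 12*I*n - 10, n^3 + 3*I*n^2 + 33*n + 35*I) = n + I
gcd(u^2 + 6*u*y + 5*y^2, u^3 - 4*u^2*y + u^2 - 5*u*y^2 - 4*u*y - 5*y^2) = u + y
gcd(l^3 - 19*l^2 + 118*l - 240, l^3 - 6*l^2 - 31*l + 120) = l - 8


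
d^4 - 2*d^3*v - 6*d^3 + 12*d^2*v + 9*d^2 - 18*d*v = d*(d - 3)^2*(d - 2*v)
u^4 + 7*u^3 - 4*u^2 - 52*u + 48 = (u - 2)*(u - 1)*(u + 4)*(u + 6)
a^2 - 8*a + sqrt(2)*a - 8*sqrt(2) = (a - 8)*(a + sqrt(2))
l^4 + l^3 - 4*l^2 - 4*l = l*(l - 2)*(l + 1)*(l + 2)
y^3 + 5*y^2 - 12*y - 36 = (y - 3)*(y + 2)*(y + 6)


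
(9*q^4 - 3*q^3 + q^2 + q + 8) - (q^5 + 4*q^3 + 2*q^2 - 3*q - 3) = -q^5 + 9*q^4 - 7*q^3 - q^2 + 4*q + 11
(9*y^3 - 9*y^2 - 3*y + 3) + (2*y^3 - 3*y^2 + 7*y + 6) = 11*y^3 - 12*y^2 + 4*y + 9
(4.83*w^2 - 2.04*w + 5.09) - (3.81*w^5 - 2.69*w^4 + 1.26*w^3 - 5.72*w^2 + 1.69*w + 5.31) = -3.81*w^5 + 2.69*w^4 - 1.26*w^3 + 10.55*w^2 - 3.73*w - 0.22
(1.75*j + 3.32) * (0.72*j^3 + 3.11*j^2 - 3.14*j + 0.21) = 1.26*j^4 + 7.8329*j^3 + 4.8302*j^2 - 10.0573*j + 0.6972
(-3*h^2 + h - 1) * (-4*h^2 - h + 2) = 12*h^4 - h^3 - 3*h^2 + 3*h - 2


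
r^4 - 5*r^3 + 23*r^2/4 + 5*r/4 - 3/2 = (r - 3)*(r - 2)*(r - 1/2)*(r + 1/2)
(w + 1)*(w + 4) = w^2 + 5*w + 4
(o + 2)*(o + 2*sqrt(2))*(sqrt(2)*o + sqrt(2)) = sqrt(2)*o^3 + 4*o^2 + 3*sqrt(2)*o^2 + 2*sqrt(2)*o + 12*o + 8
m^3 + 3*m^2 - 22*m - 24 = (m - 4)*(m + 1)*(m + 6)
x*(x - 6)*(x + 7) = x^3 + x^2 - 42*x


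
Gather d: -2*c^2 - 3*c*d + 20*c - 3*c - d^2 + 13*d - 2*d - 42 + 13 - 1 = -2*c^2 + 17*c - d^2 + d*(11 - 3*c) - 30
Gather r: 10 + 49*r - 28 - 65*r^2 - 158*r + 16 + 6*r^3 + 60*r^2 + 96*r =6*r^3 - 5*r^2 - 13*r - 2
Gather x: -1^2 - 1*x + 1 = -x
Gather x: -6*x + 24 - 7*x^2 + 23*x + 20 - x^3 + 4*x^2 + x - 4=-x^3 - 3*x^2 + 18*x + 40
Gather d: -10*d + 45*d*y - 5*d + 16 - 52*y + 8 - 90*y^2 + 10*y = d*(45*y - 15) - 90*y^2 - 42*y + 24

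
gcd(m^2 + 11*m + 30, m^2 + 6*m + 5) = m + 5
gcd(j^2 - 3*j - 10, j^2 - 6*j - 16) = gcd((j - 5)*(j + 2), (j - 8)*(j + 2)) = j + 2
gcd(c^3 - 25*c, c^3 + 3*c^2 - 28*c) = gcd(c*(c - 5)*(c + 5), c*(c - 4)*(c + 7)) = c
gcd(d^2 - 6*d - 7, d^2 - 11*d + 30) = 1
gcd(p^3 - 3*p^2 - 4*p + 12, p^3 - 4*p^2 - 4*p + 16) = p^2 - 4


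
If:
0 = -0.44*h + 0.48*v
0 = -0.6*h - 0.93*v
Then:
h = 0.00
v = 0.00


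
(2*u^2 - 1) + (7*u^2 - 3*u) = 9*u^2 - 3*u - 1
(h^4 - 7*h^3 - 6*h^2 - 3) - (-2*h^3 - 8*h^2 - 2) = h^4 - 5*h^3 + 2*h^2 - 1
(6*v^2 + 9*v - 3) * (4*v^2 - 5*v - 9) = 24*v^4 + 6*v^3 - 111*v^2 - 66*v + 27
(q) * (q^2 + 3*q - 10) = q^3 + 3*q^2 - 10*q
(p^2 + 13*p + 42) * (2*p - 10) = 2*p^3 + 16*p^2 - 46*p - 420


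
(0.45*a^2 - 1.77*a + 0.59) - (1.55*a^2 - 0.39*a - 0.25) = -1.1*a^2 - 1.38*a + 0.84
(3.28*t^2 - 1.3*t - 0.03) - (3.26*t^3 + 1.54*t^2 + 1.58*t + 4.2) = -3.26*t^3 + 1.74*t^2 - 2.88*t - 4.23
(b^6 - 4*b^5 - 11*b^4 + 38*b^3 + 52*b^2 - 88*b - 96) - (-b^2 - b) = b^6 - 4*b^5 - 11*b^4 + 38*b^3 + 53*b^2 - 87*b - 96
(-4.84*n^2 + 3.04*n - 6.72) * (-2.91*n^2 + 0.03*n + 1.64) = 14.0844*n^4 - 8.9916*n^3 + 11.7088*n^2 + 4.784*n - 11.0208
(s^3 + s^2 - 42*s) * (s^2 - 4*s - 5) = s^5 - 3*s^4 - 51*s^3 + 163*s^2 + 210*s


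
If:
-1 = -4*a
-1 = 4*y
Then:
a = 1/4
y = -1/4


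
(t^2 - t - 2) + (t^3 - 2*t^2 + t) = t^3 - t^2 - 2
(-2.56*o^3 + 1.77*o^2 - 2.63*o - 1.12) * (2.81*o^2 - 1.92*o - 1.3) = -7.1936*o^5 + 9.8889*o^4 - 7.4607*o^3 - 0.3986*o^2 + 5.5694*o + 1.456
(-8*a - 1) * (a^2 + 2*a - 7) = -8*a^3 - 17*a^2 + 54*a + 7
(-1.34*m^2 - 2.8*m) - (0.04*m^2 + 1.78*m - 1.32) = -1.38*m^2 - 4.58*m + 1.32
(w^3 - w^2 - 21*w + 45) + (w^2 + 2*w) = w^3 - 19*w + 45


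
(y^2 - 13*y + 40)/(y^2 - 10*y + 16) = (y - 5)/(y - 2)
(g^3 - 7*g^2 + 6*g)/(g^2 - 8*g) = (g^2 - 7*g + 6)/(g - 8)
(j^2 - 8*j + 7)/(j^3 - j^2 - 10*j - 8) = (-j^2 + 8*j - 7)/(-j^3 + j^2 + 10*j + 8)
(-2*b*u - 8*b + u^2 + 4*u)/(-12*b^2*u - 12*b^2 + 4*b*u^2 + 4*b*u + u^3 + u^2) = (u + 4)/(6*b*u + 6*b + u^2 + u)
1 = 1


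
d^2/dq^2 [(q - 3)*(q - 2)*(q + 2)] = 6*q - 6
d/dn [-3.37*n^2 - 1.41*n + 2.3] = -6.74*n - 1.41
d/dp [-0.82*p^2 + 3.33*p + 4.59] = 3.33 - 1.64*p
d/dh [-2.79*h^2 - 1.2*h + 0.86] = -5.58*h - 1.2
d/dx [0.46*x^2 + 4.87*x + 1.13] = 0.92*x + 4.87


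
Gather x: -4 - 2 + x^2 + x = x^2 + x - 6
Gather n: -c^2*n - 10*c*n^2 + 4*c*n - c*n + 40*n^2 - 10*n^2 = n^2*(30 - 10*c) + n*(-c^2 + 3*c)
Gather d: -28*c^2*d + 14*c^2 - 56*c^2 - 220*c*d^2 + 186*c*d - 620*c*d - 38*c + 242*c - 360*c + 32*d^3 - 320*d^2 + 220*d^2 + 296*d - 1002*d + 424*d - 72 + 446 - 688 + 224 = -42*c^2 - 156*c + 32*d^3 + d^2*(-220*c - 100) + d*(-28*c^2 - 434*c - 282) - 90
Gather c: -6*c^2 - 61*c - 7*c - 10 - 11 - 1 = -6*c^2 - 68*c - 22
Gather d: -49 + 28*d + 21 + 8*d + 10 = 36*d - 18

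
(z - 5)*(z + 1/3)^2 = z^3 - 13*z^2/3 - 29*z/9 - 5/9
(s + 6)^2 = s^2 + 12*s + 36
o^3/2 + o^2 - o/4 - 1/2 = (o/2 + 1)*(o - sqrt(2)/2)*(o + sqrt(2)/2)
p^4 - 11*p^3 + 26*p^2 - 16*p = p*(p - 8)*(p - 2)*(p - 1)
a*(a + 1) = a^2 + a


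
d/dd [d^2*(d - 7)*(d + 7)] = 4*d^3 - 98*d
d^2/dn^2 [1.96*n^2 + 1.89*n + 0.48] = 3.92000000000000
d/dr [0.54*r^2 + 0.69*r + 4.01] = 1.08*r + 0.69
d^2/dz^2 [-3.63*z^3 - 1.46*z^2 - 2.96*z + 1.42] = -21.78*z - 2.92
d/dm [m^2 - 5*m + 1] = 2*m - 5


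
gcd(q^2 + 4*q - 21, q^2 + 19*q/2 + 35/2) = q + 7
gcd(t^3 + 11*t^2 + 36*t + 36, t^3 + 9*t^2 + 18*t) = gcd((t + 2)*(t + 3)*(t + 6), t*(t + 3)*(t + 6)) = t^2 + 9*t + 18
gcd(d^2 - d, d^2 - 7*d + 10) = 1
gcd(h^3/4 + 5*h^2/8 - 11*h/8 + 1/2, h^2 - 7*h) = 1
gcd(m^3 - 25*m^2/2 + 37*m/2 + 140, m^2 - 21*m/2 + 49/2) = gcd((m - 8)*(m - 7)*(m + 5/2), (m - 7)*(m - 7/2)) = m - 7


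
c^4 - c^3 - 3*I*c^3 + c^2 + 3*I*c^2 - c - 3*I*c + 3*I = (c - 1)*(c - 3*I)*(c - I)*(c + I)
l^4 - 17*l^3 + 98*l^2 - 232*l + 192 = (l - 8)*(l - 4)*(l - 3)*(l - 2)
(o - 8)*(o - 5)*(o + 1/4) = o^3 - 51*o^2/4 + 147*o/4 + 10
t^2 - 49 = (t - 7)*(t + 7)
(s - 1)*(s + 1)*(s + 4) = s^3 + 4*s^2 - s - 4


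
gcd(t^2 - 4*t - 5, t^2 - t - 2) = t + 1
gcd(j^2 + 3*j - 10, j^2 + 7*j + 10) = j + 5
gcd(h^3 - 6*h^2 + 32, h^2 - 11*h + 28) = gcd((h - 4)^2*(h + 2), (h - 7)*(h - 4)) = h - 4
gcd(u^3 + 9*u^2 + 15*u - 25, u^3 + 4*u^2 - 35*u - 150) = u^2 + 10*u + 25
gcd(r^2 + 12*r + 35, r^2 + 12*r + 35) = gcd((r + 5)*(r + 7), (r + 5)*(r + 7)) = r^2 + 12*r + 35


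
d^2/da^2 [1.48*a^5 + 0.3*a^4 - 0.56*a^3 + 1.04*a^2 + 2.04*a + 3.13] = 29.6*a^3 + 3.6*a^2 - 3.36*a + 2.08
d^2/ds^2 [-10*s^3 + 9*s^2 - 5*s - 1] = 18 - 60*s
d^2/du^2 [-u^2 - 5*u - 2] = -2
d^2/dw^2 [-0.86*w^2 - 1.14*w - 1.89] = -1.72000000000000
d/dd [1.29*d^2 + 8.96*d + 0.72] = 2.58*d + 8.96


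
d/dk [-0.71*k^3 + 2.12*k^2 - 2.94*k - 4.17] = -2.13*k^2 + 4.24*k - 2.94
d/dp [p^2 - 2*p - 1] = 2*p - 2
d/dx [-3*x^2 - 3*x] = -6*x - 3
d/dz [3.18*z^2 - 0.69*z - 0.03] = 6.36*z - 0.69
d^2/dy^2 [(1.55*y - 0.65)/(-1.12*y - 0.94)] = (4.44089209850063e-16*y + 4.8944)/(1.12*y + 0.94)^3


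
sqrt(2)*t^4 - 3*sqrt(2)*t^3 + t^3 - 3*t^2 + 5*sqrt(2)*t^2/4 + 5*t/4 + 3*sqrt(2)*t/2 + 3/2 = (t - 2)*(t - 3/2)*(t + sqrt(2)/2)*(sqrt(2)*t + sqrt(2)/2)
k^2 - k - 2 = (k - 2)*(k + 1)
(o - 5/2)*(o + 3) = o^2 + o/2 - 15/2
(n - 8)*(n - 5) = n^2 - 13*n + 40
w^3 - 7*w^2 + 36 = (w - 6)*(w - 3)*(w + 2)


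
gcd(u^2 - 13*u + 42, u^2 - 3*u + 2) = 1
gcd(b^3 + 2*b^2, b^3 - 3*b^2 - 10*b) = b^2 + 2*b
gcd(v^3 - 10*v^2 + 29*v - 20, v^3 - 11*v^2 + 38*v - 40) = v^2 - 9*v + 20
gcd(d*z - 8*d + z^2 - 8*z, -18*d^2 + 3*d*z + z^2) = 1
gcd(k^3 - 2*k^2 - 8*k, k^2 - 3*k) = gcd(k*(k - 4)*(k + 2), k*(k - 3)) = k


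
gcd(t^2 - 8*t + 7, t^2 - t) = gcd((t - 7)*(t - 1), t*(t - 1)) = t - 1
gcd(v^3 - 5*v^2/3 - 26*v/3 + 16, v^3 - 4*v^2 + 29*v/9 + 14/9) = v - 2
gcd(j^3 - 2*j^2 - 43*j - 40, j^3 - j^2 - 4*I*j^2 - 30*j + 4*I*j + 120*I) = j + 5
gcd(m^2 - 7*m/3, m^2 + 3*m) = m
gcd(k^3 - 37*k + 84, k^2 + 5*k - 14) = k + 7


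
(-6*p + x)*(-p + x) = 6*p^2 - 7*p*x + x^2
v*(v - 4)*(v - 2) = v^3 - 6*v^2 + 8*v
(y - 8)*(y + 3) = y^2 - 5*y - 24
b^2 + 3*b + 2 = (b + 1)*(b + 2)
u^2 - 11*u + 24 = (u - 8)*(u - 3)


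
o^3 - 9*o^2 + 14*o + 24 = (o - 6)*(o - 4)*(o + 1)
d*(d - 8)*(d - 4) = d^3 - 12*d^2 + 32*d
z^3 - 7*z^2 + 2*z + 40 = (z - 5)*(z - 4)*(z + 2)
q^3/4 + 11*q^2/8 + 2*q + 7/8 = (q/4 + 1/4)*(q + 1)*(q + 7/2)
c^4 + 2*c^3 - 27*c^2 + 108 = (c - 3)^2*(c + 2)*(c + 6)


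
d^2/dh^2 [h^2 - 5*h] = 2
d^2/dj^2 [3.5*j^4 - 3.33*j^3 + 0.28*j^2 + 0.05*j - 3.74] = 42.0*j^2 - 19.98*j + 0.56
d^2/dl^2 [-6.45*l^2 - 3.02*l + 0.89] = -12.9000000000000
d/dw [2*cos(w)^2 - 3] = -2*sin(2*w)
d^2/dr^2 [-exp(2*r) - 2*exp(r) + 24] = (-4*exp(r) - 2)*exp(r)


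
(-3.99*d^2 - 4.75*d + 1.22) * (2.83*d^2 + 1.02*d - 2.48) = -11.2917*d^4 - 17.5123*d^3 + 8.5028*d^2 + 13.0244*d - 3.0256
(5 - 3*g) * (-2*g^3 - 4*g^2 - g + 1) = 6*g^4 + 2*g^3 - 17*g^2 - 8*g + 5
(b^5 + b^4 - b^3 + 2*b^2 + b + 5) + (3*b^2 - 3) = b^5 + b^4 - b^3 + 5*b^2 + b + 2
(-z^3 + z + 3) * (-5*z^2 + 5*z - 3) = 5*z^5 - 5*z^4 - 2*z^3 - 10*z^2 + 12*z - 9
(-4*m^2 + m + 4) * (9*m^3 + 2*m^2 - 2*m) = -36*m^5 + m^4 + 46*m^3 + 6*m^2 - 8*m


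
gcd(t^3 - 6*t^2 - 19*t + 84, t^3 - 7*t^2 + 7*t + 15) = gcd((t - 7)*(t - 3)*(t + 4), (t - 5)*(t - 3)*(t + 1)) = t - 3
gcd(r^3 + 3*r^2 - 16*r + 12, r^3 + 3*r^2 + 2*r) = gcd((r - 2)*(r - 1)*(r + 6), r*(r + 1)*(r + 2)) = 1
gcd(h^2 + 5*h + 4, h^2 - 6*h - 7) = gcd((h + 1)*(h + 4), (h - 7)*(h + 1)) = h + 1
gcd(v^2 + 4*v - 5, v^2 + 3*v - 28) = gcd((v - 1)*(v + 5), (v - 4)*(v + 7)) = 1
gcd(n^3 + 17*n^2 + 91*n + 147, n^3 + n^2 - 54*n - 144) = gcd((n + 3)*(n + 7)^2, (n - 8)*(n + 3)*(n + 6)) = n + 3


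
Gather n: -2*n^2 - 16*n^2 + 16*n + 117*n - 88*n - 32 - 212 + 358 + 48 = -18*n^2 + 45*n + 162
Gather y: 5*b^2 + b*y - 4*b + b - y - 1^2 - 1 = 5*b^2 - 3*b + y*(b - 1) - 2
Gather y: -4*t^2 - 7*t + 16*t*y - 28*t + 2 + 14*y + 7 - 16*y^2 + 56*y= -4*t^2 - 35*t - 16*y^2 + y*(16*t + 70) + 9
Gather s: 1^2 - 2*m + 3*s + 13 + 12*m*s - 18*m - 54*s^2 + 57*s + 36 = -20*m - 54*s^2 + s*(12*m + 60) + 50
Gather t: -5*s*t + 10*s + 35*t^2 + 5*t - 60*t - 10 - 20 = 10*s + 35*t^2 + t*(-5*s - 55) - 30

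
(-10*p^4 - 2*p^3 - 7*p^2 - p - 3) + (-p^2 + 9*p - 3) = -10*p^4 - 2*p^3 - 8*p^2 + 8*p - 6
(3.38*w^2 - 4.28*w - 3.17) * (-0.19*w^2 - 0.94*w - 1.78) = -0.6422*w^4 - 2.364*w^3 - 1.3909*w^2 + 10.5982*w + 5.6426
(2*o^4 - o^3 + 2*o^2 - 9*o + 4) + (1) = 2*o^4 - o^3 + 2*o^2 - 9*o + 5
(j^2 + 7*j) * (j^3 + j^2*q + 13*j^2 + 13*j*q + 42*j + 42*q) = j^5 + j^4*q + 20*j^4 + 20*j^3*q + 133*j^3 + 133*j^2*q + 294*j^2 + 294*j*q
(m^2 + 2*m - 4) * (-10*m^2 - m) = -10*m^4 - 21*m^3 + 38*m^2 + 4*m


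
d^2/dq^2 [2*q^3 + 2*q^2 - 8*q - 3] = 12*q + 4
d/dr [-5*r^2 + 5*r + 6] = 5 - 10*r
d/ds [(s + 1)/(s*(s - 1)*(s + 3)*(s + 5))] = (-3*s^4 - 18*s^3 - 28*s^2 - 14*s + 15)/(s^2*(s^6 + 14*s^5 + 63*s^4 + 68*s^3 - 161*s^2 - 210*s + 225))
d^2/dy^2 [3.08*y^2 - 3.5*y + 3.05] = 6.16000000000000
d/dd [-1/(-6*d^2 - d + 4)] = (-12*d - 1)/(6*d^2 + d - 4)^2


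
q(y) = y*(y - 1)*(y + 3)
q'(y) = y*(y - 1) + y*(y + 3) + (y - 1)*(y + 3) = 3*y^2 + 4*y - 3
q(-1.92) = 6.05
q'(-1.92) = 0.38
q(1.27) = 1.46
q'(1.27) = 6.92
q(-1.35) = 5.23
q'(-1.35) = -2.93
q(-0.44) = 1.62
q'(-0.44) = -4.18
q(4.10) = 90.24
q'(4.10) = 63.83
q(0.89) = -0.38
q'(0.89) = 2.94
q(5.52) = 212.58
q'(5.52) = 110.49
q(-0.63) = 2.43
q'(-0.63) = -4.33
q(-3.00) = 0.00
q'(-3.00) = 12.00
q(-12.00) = -1404.00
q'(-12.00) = 381.00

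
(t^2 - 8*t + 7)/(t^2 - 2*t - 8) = (-t^2 + 8*t - 7)/(-t^2 + 2*t + 8)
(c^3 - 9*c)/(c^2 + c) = (c^2 - 9)/(c + 1)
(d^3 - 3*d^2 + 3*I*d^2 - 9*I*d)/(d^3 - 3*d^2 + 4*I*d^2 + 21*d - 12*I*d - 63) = d*(d + 3*I)/(d^2 + 4*I*d + 21)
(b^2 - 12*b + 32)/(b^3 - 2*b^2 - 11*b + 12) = (b - 8)/(b^2 + 2*b - 3)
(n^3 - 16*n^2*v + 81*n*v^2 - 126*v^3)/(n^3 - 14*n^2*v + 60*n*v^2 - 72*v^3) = (n^2 - 10*n*v + 21*v^2)/(n^2 - 8*n*v + 12*v^2)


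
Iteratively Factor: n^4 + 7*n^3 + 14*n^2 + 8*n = (n + 1)*(n^3 + 6*n^2 + 8*n) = (n + 1)*(n + 2)*(n^2 + 4*n) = (n + 1)*(n + 2)*(n + 4)*(n)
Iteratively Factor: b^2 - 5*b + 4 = (b - 1)*(b - 4)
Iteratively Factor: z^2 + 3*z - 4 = (z + 4)*(z - 1)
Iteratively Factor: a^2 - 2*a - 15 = (a - 5)*(a + 3)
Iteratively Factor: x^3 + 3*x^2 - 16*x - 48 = (x - 4)*(x^2 + 7*x + 12) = (x - 4)*(x + 3)*(x + 4)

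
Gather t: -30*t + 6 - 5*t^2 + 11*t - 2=-5*t^2 - 19*t + 4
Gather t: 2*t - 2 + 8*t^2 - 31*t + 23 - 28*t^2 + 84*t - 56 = -20*t^2 + 55*t - 35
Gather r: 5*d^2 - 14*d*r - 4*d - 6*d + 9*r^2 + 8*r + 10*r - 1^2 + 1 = 5*d^2 - 10*d + 9*r^2 + r*(18 - 14*d)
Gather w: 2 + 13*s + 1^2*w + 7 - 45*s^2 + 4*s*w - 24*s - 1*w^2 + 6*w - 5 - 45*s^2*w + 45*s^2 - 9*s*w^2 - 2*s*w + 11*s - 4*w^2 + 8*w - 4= w^2*(-9*s - 5) + w*(-45*s^2 + 2*s + 15)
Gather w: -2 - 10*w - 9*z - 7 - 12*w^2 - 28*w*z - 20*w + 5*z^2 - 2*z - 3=-12*w^2 + w*(-28*z - 30) + 5*z^2 - 11*z - 12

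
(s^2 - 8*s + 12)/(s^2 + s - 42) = (s - 2)/(s + 7)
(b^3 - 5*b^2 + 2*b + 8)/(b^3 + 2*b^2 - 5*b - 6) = (b - 4)/(b + 3)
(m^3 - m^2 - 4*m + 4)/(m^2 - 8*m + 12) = (m^2 + m - 2)/(m - 6)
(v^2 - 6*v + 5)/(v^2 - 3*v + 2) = (v - 5)/(v - 2)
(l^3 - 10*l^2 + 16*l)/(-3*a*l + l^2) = (-l^2 + 10*l - 16)/(3*a - l)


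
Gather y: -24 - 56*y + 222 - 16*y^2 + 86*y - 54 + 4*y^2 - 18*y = -12*y^2 + 12*y + 144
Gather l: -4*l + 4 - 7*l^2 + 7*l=-7*l^2 + 3*l + 4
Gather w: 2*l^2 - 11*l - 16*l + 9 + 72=2*l^2 - 27*l + 81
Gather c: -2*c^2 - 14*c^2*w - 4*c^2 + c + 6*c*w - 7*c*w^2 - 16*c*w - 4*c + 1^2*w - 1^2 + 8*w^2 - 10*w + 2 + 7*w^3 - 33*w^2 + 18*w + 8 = c^2*(-14*w - 6) + c*(-7*w^2 - 10*w - 3) + 7*w^3 - 25*w^2 + 9*w + 9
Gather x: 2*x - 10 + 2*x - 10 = 4*x - 20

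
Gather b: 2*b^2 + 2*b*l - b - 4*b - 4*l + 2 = 2*b^2 + b*(2*l - 5) - 4*l + 2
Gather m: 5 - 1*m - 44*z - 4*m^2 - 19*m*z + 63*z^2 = -4*m^2 + m*(-19*z - 1) + 63*z^2 - 44*z + 5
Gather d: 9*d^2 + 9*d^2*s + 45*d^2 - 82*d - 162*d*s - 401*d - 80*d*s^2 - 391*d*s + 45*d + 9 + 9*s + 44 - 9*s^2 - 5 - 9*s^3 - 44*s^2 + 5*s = d^2*(9*s + 54) + d*(-80*s^2 - 553*s - 438) - 9*s^3 - 53*s^2 + 14*s + 48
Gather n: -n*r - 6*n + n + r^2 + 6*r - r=n*(-r - 5) + r^2 + 5*r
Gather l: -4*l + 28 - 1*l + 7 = 35 - 5*l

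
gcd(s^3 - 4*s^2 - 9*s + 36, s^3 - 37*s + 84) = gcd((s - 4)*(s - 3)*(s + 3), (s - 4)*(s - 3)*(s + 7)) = s^2 - 7*s + 12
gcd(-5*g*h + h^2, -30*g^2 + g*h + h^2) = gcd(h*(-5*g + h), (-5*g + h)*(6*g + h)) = 5*g - h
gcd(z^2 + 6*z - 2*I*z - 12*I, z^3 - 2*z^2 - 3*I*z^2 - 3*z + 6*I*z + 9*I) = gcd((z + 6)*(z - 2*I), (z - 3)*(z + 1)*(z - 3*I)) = 1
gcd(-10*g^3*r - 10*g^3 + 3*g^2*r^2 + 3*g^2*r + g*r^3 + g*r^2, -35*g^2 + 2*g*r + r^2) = 1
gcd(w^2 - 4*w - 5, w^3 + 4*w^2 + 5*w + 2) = w + 1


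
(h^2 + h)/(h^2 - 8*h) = (h + 1)/(h - 8)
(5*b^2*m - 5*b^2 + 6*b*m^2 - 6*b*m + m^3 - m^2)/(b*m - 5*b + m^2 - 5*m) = (5*b*m - 5*b + m^2 - m)/(m - 5)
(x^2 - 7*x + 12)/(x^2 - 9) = (x - 4)/(x + 3)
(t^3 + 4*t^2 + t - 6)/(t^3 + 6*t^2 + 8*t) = (t^2 + 2*t - 3)/(t*(t + 4))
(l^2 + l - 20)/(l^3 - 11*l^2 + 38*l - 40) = (l + 5)/(l^2 - 7*l + 10)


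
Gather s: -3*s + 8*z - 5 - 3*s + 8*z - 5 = -6*s + 16*z - 10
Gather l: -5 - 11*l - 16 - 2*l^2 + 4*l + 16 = -2*l^2 - 7*l - 5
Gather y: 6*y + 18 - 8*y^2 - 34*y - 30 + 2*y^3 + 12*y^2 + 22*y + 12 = 2*y^3 + 4*y^2 - 6*y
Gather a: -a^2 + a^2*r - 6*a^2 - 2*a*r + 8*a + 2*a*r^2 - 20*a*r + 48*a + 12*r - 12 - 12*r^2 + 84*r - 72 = a^2*(r - 7) + a*(2*r^2 - 22*r + 56) - 12*r^2 + 96*r - 84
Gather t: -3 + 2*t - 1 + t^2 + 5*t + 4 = t^2 + 7*t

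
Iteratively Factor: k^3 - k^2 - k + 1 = (k + 1)*(k^2 - 2*k + 1) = (k - 1)*(k + 1)*(k - 1)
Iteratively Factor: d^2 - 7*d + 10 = (d - 5)*(d - 2)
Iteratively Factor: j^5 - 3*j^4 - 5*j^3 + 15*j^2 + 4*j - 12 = (j - 1)*(j^4 - 2*j^3 - 7*j^2 + 8*j + 12) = (j - 1)*(j + 1)*(j^3 - 3*j^2 - 4*j + 12) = (j - 2)*(j - 1)*(j + 1)*(j^2 - j - 6) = (j - 2)*(j - 1)*(j + 1)*(j + 2)*(j - 3)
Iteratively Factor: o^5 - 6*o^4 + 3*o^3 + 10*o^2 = (o)*(o^4 - 6*o^3 + 3*o^2 + 10*o) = o^2*(o^3 - 6*o^2 + 3*o + 10) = o^2*(o + 1)*(o^2 - 7*o + 10) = o^2*(o - 2)*(o + 1)*(o - 5)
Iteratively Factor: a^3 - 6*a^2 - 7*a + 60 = (a - 5)*(a^2 - a - 12) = (a - 5)*(a - 4)*(a + 3)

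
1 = 1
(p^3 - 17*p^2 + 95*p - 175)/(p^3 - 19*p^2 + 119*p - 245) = (p - 5)/(p - 7)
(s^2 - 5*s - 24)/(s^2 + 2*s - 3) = (s - 8)/(s - 1)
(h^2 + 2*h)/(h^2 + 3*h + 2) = h/(h + 1)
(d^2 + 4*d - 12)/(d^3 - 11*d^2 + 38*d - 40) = (d + 6)/(d^2 - 9*d + 20)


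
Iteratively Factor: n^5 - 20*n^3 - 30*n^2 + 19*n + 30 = (n + 3)*(n^4 - 3*n^3 - 11*n^2 + 3*n + 10) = (n + 2)*(n + 3)*(n^3 - 5*n^2 - n + 5) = (n - 1)*(n + 2)*(n + 3)*(n^2 - 4*n - 5) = (n - 5)*(n - 1)*(n + 2)*(n + 3)*(n + 1)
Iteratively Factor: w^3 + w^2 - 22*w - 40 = (w - 5)*(w^2 + 6*w + 8) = (w - 5)*(w + 4)*(w + 2)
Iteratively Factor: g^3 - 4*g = (g)*(g^2 - 4) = g*(g + 2)*(g - 2)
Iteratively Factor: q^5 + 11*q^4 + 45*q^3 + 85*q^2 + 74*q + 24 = (q + 2)*(q^4 + 9*q^3 + 27*q^2 + 31*q + 12) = (q + 2)*(q + 4)*(q^3 + 5*q^2 + 7*q + 3) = (q + 2)*(q + 3)*(q + 4)*(q^2 + 2*q + 1) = (q + 1)*(q + 2)*(q + 3)*(q + 4)*(q + 1)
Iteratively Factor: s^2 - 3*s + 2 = (s - 1)*(s - 2)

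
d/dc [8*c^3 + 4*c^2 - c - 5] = 24*c^2 + 8*c - 1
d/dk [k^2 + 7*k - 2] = 2*k + 7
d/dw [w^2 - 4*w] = 2*w - 4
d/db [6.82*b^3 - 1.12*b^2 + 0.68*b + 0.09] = 20.46*b^2 - 2.24*b + 0.68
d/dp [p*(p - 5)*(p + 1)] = 3*p^2 - 8*p - 5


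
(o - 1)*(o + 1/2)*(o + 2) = o^3 + 3*o^2/2 - 3*o/2 - 1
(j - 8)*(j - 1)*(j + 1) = j^3 - 8*j^2 - j + 8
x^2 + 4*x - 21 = (x - 3)*(x + 7)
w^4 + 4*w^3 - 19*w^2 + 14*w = w*(w - 2)*(w - 1)*(w + 7)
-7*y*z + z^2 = z*(-7*y + z)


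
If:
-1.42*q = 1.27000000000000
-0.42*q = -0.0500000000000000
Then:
No Solution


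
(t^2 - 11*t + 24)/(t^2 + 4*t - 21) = (t - 8)/(t + 7)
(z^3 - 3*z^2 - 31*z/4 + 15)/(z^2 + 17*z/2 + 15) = (z^2 - 11*z/2 + 6)/(z + 6)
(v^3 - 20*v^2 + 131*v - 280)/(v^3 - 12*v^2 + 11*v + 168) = (v - 5)/(v + 3)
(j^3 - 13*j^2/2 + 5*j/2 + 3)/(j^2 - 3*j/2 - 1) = (j^2 - 7*j + 6)/(j - 2)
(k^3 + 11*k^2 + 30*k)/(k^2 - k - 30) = k*(k + 6)/(k - 6)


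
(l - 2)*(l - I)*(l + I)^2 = l^4 - 2*l^3 + I*l^3 + l^2 - 2*I*l^2 - 2*l + I*l - 2*I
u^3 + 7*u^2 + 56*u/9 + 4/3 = (u + 1/3)*(u + 2/3)*(u + 6)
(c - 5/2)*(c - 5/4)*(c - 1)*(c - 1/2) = c^4 - 21*c^3/4 + 37*c^2/4 - 105*c/16 + 25/16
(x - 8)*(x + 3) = x^2 - 5*x - 24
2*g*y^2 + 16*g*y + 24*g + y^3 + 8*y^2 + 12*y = (2*g + y)*(y + 2)*(y + 6)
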